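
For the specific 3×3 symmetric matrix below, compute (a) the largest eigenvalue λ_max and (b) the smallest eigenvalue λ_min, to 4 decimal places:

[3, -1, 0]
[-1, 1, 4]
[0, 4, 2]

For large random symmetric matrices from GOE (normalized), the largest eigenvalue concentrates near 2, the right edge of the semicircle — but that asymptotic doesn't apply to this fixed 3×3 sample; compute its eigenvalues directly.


Since M is real symmetric, all three eigenvalues are real; they are the roots of det(λI − M) = λ³ − (tr M) λ² + s λ − det M, where s is the sum of the principal 2×2 minors.
tr M = 3 + 1 + 2 = 6.
s = (3·1 − (-1)²) + (3·2 − 0²) + (1·2 − 4²) = 2 + 6 + (-14) = -6.
det M (expand along row 1) = 3·(-14) − (-1)·(-2) + 0·(-4) = -44.
Characteristic polynomial: λ³ − 6λ² − 6λ + 44 = 0.
Substitute λ = y + (tr M)/3 = y + 2.000000 to remove the quadratic term: y³ + p·y + q = 0 with p = s − (tr M)²/3 = -18.000000 and q = −2(tr M)³/27 + (tr M)·s/3 − det M = 16.000000.
Three real roots ⇒ use the trigonometric (Viète) form: r = 2√(−p/3) = 4.898979, φ = arccos(3q/(p·r)) = arccos(-0.544331) = 2.146388 rad.
y_k = r·cos(φ/3 − 2πk/3) for k = 0, 1, 2 gives y = 3.697700, 0.934181, -4.631881.
λ_k = y_k + 2.000000 gives λ = 5.6977, 2.9342, -2.6319 (check: the sum is 6.0000 = tr M).

Hence λ_max = 5.6977 and λ_min = -2.6319.


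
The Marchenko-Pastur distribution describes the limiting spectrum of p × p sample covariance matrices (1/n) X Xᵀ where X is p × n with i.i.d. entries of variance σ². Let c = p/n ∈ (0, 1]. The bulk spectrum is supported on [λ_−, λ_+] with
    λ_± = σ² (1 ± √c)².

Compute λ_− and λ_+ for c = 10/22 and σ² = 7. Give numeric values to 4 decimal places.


c = 10/22 = 0.454545; √c = 0.674200.
λ_− = σ² (1 − √c)² = 7 · (1 − 0.674200)² = 7 · (0.325800)² = 0.743020.
λ_+ = σ² (1 + √c)² = 7 · (1 + 0.674200)² = 7 · (1.674200)² = 19.620616.

Rounded to 4 decimal places: λ_− ≈ 0.7430, λ_+ ≈ 19.6206.


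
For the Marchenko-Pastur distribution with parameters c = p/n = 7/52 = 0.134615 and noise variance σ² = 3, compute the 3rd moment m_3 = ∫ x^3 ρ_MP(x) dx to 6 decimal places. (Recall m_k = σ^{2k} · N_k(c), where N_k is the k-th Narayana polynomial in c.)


E[X³] = σ⁶ (1 + 3c + c²) (third MP moment). With σ² = 3 (so σ⁶ = 27) and c = 7/52 = 0.134615: E[X³] = 27 · (1 + 3·0.134615 + (0.134615)²) = 27 · 1.421967.

So E[X^3] = 38.393121.


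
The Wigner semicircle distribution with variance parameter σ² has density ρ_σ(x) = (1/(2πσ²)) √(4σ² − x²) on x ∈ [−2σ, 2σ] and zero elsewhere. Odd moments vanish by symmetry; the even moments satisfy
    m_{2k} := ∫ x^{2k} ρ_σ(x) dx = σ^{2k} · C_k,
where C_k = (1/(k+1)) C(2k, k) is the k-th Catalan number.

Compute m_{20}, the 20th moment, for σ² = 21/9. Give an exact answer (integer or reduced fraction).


By the scaled semicircle moment identity, m_{2k} = σ^{2k} · C_k with k = 10.
C_10 = (1/(k+1)) · C(2k, k) = (1/11) · C(20, 10) = (1/11) · 184756 = 16796.
σ^{2k} = (σ²)^k = (21/9)^10 = 282475249/59049.

Therefore m_{20} = σ^{20} · C_10 = (282475249/59049) · 16796 = 4744454282204/59049.


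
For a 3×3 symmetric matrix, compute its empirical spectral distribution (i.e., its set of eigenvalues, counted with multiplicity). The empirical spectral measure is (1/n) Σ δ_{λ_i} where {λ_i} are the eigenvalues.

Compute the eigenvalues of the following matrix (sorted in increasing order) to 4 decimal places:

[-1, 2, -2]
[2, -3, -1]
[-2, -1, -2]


Since M is real symmetric, all three eigenvalues are real; they are the roots of det(λI − M) = λ³ − (tr M) λ² + s λ − det M, where s is the sum of the principal 2×2 minors.
tr M = -1 + (-3) + (-2) = -6.
s = ((-1)·(-3) − 2²) + ((-1)·(-2) − (-2)²) + ((-3)·(-2) − (-1)²) = -1 + (-2) + 5 = 2.
det M (expand along row 1) = (-1)·5 − 2·(-6) + (-2)·(-8) = 23.
Characteristic polynomial: λ³ + 6λ² + 2λ − 23 = 0.
Substitute λ = y + (tr M)/3 = y − 2.000000 to remove the quadratic term: y³ + p·y + q = 0 with p = s − (tr M)²/3 = -10.000000 and q = −2(tr M)³/27 + (tr M)·s/3 − det M = -11.000000.
Three real roots ⇒ use the trigonometric (Viète) form: r = 2√(−p/3) = 3.651484, φ = arccos(3q/(p·r)) = arccos(0.903742) = 0.442364 rad.
y_k = r·cos(φ/3 − 2πk/3) for k = 0, 1, 2 gives y = 3.611859, -1.341325, -2.270534.
λ_k = y_k − 2.000000 gives λ = 1.6119, -3.3413, -4.2705 (check: the sum is -6.0000 = tr M).

Eigenvalues sorted in increasing order: [-4.2705, -3.3413, 1.6119].


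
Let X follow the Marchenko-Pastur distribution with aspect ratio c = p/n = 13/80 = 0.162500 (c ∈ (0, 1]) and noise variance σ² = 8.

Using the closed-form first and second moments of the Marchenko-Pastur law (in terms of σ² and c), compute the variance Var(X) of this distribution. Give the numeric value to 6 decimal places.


Recall the MP moments m_1 = E[X] = σ² and m_2 = E[X²] = σ⁴ (1 + c).
m_1 = E[X] = σ² = 8, so m_1² = 64.
m_2 = E[X²] = σ⁴ (1 + c) = 64 · (1 + 0.162500) = 64 · 1.162500 = 74.400000.
(Note m_2 − m_1² simplifies to c · σ⁴ = 0.162500 · 64.)

Var(X) = m_2 − m_1² = 74.400000 − 64 = 10.400000.


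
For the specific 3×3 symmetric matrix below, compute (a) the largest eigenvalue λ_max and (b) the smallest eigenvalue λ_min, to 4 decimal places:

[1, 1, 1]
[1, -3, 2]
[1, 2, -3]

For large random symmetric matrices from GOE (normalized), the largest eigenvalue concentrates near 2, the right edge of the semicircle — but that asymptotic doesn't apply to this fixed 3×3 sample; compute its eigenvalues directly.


Since M is real symmetric, all three eigenvalues are real; they are the roots of det(λI − M) = λ³ − (tr M) λ² + s λ − det M, where s is the sum of the principal 2×2 minors.
tr M = 1 + (-3) + (-3) = -5.
s = (1·(-3) − 1²) + (1·(-3) − 1²) + ((-3)·(-3) − 2²) = -4 + (-4) + 5 = -3.
det M (expand along row 1) = 1·5 − 1·(-5) + 1·5 = 15.
Characteristic polynomial: λ³ + 5λ² − 3λ − 15 = 0.
Substitute λ = y + (tr M)/3 = y − 1.666667 to remove the quadratic term: y³ + p·y + q = 0 with p = s − (tr M)²/3 = -11.333333 and q = −2(tr M)³/27 + (tr M)·s/3 − det M = -0.740741.
Three real roots ⇒ use the trigonometric (Viète) form: r = 2√(−p/3) = 3.887301, φ = arccos(3q/(p·r)) = arccos(0.050441) = 1.520334 rad.
y_k = r·cos(φ/3 − 2πk/3) for k = 0, 1, 2 gives y = 3.398717, -0.065384, -3.333333.
λ_k = y_k − 1.666667 gives λ = 1.7321, -1.7321, -5.0000 (check: the sum is -5.0000 = tr M).

Hence λ_max = 1.7321 and λ_min = -5.0000.


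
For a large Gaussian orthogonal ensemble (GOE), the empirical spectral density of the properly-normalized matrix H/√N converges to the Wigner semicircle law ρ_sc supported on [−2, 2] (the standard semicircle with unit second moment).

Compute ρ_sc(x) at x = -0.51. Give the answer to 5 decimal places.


ρ_sc(x) = (1/(2π)) √(4 − x²). With x = -0.51:
  4 − x² = 4 − (-0.51)² = 4 − 0.260100 = 3.739900.
  √(4 − x²) = 1.933882.
  1/(2π) = 0.159155.
  ρ_sc(-0.51) = 0.159155 · 1.933882 = 0.307787.

Rounded to 5 decimal places: ρ_sc(-0.51) ≈ 0.30779.


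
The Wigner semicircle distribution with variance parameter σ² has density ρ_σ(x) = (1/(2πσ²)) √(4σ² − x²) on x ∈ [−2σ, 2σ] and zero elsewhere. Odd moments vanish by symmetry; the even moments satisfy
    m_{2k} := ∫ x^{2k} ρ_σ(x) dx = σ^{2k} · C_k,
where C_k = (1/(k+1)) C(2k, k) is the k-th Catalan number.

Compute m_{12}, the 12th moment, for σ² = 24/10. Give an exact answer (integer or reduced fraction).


By the scaled semicircle moment identity, m_{2k} = σ^{2k} · C_k with k = 6.
C_6 = (1/(k+1)) · C(2k, k) = (1/7) · C(12, 6) = (1/7) · 924 = 132.
σ^{2k} = (σ²)^k = (24/10)^6 = 2985984/15625.

Therefore m_{12} = σ^{12} · C_6 = (2985984/15625) · 132 = 394149888/15625.


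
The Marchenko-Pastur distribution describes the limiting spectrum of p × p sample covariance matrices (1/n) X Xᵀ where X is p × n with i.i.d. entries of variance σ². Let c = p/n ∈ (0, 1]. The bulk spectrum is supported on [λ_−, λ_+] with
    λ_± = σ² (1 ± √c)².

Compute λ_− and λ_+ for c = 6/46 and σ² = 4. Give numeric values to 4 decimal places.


c = 6/46 = 0.130435; √c = 0.361158.
λ_− = σ² (1 − √c)² = 4 · (1 − 0.361158)² = 4 · (0.638842)² = 1.632479.
λ_+ = σ² (1 + √c)² = 4 · (1 + 0.361158)² = 4 · (1.361158)² = 7.411000.

Rounded to 4 decimal places: λ_− ≈ 1.6325, λ_+ ≈ 7.4110.


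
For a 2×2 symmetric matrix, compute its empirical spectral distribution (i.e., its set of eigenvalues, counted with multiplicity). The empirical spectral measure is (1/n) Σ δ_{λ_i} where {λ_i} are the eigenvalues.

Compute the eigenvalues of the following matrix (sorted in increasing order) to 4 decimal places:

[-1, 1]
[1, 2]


Since M is real symmetric, both eigenvalues are real; they are the roots of det(λI − M) = λ² − (tr M) λ + det M.
tr M = -1 + 2 = 1.
det M = (-1)·2 − 1² = -2 − 1 = -3.
Characteristic polynomial: λ² − λ − 3 = 0.
Discriminant Δ = (tr M)² − 4·det M = 1 − (-12) = 13; √Δ = 3.605551.
λ = (tr M ± √Δ)/2 = (1 ± 3.605551)/2, giving (tr M − √Δ)/2 = -1.3028 and (tr M + √Δ)/2 = 2.3028.

Eigenvalues sorted in increasing order: [-1.3028, 2.3028].


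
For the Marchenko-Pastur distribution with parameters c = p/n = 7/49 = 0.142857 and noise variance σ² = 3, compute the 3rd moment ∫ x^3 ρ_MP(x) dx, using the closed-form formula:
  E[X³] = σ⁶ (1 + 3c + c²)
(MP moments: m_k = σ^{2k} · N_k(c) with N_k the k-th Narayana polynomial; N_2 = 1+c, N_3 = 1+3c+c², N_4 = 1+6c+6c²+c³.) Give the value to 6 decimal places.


E[X³] = σ⁶ (1 + 3c + c²) (third MP moment). With σ² = 3 (so σ⁶ = 27) and c = 7/49 = 0.142857: E[X³] = 27 · (1 + 3·0.142857 + (0.142857)²) = 27 · 1.448980.

So E[X^3] = 39.122449.


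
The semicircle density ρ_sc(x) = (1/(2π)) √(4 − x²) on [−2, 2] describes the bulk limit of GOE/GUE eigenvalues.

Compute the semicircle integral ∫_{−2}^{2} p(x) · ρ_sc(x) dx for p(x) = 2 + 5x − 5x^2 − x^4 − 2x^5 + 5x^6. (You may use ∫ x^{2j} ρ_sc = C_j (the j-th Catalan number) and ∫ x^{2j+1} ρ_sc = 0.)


Write p(x) = Σ a_i x^i, split into monomials and integrate each against ρ_sc separately.
Using ∫ x^{2j} ρ_sc = C_j = (1/(j+1)) C(2j, j) (Catalan numbers) and ∫ x^{2j+1} ρ_sc = 0 (odd monomials vanish by symmetry):
  i = 0 (even): a_0 · C_{0} = 2 · 1 = 2
  i = 1 (odd): ∫ x^1 ρ_sc = 0 (vanishes)
  i = 2 (even): a_2 · C_{1} = -5 · 1 = -5
  i = 4 (even): a_4 · C_{2} = -1 · 2 = -2
  i = 5 (odd): ∫ x^5 ρ_sc = 0 (vanishes)
  i = 6 (even): a_6 · C_{3} = 5 · 5 = 25

Summing the contributions: ∫_{−2}^{2} p(x) ρ_sc(x) dx = 2 + (-5) + (-2) + 25 = 20.


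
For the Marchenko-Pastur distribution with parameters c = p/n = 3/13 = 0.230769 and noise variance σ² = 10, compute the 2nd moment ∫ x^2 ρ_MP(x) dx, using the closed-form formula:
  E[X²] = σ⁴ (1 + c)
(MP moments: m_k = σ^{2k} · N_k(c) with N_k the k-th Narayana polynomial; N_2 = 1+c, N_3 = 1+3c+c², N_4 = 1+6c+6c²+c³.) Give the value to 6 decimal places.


E[X²] = σ⁴ (1 + c) (second MP moment). With σ² = 10 (so σ⁴ = 100) and c = 3/13 = 0.230769: E[X²] = 100 · (1 + 0.230769) = 100 · 1.230769.

So E[X^2] = 123.076923.


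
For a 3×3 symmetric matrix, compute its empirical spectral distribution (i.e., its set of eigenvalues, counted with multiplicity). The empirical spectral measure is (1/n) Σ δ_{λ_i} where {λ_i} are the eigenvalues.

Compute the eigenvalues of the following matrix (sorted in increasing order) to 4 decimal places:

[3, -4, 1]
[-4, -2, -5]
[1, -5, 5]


Since M is real symmetric, all three eigenvalues are real; they are the roots of det(λI − M) = λ³ − (tr M) λ² + s λ − det M, where s is the sum of the principal 2×2 minors.
tr M = 3 + (-2) + 5 = 6.
s = (3·(-2) − (-4)²) + (3·5 − 1²) + ((-2)·5 − (-5)²) = -22 + 14 + (-35) = -43.
det M (expand along row 1) = 3·(-35) − (-4)·(-15) + 1·22 = -143.
Characteristic polynomial: λ³ − 6λ² − 43λ + 143 = 0.
Substitute λ = y + (tr M)/3 = y + 2.000000 to remove the quadratic term: y³ + p·y + q = 0 with p = s − (tr M)²/3 = -55.000000 and q = −2(tr M)³/27 + (tr M)·s/3 − det M = 41.000000.
Three real roots ⇒ use the trigonometric (Viète) form: r = 2√(−p/3) = 8.563488, φ = arccos(3q/(p·r)) = arccos(-0.261151) = 1.835011 rad.
y_k = r·cos(φ/3 − 2πk/3) for k = 0, 1, 2 gives y = 7.010843, 0.753224, -7.764067.
λ_k = y_k + 2.000000 gives λ = 9.0108, 2.7532, -5.7641 (check: the sum is 6.0000 = tr M).

Eigenvalues sorted in increasing order: [-5.7641, 2.7532, 9.0108].


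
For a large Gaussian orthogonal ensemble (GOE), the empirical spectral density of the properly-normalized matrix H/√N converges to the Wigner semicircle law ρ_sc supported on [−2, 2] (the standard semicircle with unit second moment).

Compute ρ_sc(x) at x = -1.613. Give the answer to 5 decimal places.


ρ_sc(x) = (1/(2π)) √(4 − x²). With x = -1.613:
  4 − x² = 4 − (-1.613)² = 4 − 2.601769 = 1.398231.
  √(4 − x²) = 1.182468.
  1/(2π) = 0.159155.
  ρ_sc(-1.613) = 0.159155 · 1.182468 = 0.188196.

Rounded to 5 decimal places: ρ_sc(-1.613) ≈ 0.18820.


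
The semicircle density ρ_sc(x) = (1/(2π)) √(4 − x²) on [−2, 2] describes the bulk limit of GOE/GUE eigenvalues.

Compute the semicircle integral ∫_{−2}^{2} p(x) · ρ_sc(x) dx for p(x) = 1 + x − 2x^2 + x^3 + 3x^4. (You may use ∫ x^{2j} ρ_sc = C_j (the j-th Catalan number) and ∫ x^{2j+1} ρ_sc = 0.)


Write p(x) = Σ a_i x^i, split into monomials and integrate each against ρ_sc separately.
Using ∫ x^{2j} ρ_sc = C_j = (1/(j+1)) C(2j, j) (Catalan numbers) and ∫ x^{2j+1} ρ_sc = 0 (odd monomials vanish by symmetry):
  i = 0 (even): a_0 · C_{0} = 1 · 1 = 1
  i = 1 (odd): ∫ x^1 ρ_sc = 0 (vanishes)
  i = 2 (even): a_2 · C_{1} = -2 · 1 = -2
  i = 3 (odd): ∫ x^3 ρ_sc = 0 (vanishes)
  i = 4 (even): a_4 · C_{2} = 3 · 2 = 6

Summing the contributions: ∫_{−2}^{2} p(x) ρ_sc(x) dx = 1 + (-2) + 6 = 5.


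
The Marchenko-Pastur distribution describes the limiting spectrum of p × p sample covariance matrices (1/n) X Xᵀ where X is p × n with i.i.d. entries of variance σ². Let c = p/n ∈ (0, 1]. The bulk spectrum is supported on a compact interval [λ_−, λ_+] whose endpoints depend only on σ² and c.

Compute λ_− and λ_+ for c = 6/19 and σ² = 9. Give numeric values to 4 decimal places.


c = 6/19 = 0.315789; √c = 0.561951.
λ_− = σ² (1 − √c)² = 9 · (1 − 0.561951)² = 9 · (0.438049)² = 1.726978.
λ_+ = σ² (1 + √c)² = 9 · (1 + 0.561951)² = 9 · (1.561951)² = 21.957232.

Rounded to 4 decimal places: λ_− ≈ 1.7270, λ_+ ≈ 21.9572.


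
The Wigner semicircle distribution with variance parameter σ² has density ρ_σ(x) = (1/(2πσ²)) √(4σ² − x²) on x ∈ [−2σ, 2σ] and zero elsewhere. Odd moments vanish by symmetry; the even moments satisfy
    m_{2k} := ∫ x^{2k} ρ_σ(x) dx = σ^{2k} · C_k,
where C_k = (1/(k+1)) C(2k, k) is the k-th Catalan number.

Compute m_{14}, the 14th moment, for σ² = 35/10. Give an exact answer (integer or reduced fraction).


By the scaled semicircle moment identity, m_{2k} = σ^{2k} · C_k with k = 7.
C_7 = (1/(k+1)) · C(2k, k) = (1/8) · C(14, 7) = (1/8) · 3432 = 429.
σ^{2k} = (σ²)^k = (35/10)^7 = 823543/128.

Therefore m_{14} = σ^{14} · C_7 = (823543/128) · 429 = 353299947/128.


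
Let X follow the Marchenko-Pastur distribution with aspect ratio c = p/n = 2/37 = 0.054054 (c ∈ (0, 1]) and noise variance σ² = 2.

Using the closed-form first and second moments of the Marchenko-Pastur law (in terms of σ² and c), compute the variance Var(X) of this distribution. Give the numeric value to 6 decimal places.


Recall the MP moments m_1 = E[X] = σ² and m_2 = E[X²] = σ⁴ (1 + c).
m_1 = E[X] = σ² = 2, so m_1² = 4.
m_2 = E[X²] = σ⁴ (1 + c) = 4 · (1 + 0.054054) = 4 · 1.054054 = 4.216216.
(Note m_2 − m_1² simplifies to c · σ⁴ = 0.054054 · 4.)

Var(X) = m_2 − m_1² = 4.216216 − 4 = 0.216216.


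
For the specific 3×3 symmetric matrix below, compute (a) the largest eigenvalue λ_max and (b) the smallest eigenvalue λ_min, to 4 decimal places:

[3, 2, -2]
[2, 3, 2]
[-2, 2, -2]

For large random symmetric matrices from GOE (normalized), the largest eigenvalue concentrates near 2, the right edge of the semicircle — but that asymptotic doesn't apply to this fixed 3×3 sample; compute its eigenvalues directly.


Since M is real symmetric, all three eigenvalues are real; they are the roots of det(λI − M) = λ³ − (tr M) λ² + s λ − det M, where s is the sum of the principal 2×2 minors.
tr M = 3 + 3 + (-2) = 4.
s = (3·3 − 2²) + (3·(-2) − (-2)²) + (3·(-2) − 2²) = 5 + (-10) + (-10) = -15.
det M (expand along row 1) = 3·(-10) − 2·0 + (-2)·10 = -50.
Characteristic polynomial: λ³ − 4λ² − 15λ + 50 = 0.
Substitute λ = y + (tr M)/3 = y + 1.333333 to remove the quadratic term: y³ + p·y + q = 0 with p = s − (tr M)²/3 = -20.333333 and q = −2(tr M)³/27 + (tr M)·s/3 − det M = 25.259259.
Three real roots ⇒ use the trigonometric (Viète) form: r = 2√(−p/3) = 5.206833, φ = arccos(3q/(p·r)) = arccos(-0.715747) = 2.368490 rad.
y_k = r·cos(φ/3 − 2πk/3) for k = 0, 1, 2 gives y = 3.666667, 1.368229, -5.034895.
λ_k = y_k + 1.333333 gives λ = 5.0000, 2.7016, -3.7016 (check: the sum is 4.0000 = tr M).

Hence λ_max = 5.0000 and λ_min = -3.7016.


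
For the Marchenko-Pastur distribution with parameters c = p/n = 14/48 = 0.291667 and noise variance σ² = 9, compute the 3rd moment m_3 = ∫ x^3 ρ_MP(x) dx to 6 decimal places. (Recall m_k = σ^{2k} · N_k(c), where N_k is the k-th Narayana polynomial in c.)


E[X³] = σ⁶ (1 + 3c + c²) (third MP moment). With σ² = 9 (so σ⁶ = 729) and c = 14/48 = 0.291667: E[X³] = 729 · (1 + 3·0.291667 + (0.291667)²) = 729 · 1.960069.

So E[X^3] = 1428.890625.


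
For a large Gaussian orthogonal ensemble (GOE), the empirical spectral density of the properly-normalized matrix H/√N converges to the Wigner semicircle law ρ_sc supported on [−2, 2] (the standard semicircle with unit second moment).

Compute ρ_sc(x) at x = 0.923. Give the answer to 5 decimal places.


ρ_sc(x) = (1/(2π)) √(4 − x²). With x = 0.923:
  4 − x² = 4 − (0.923)² = 4 − 0.851929 = 3.148071.
  √(4 − x²) = 1.774280.
  1/(2π) = 0.159155.
  ρ_sc(0.923) = 0.159155 · 1.774280 = 0.282385.

Rounded to 5 decimal places: ρ_sc(0.923) ≈ 0.28239.


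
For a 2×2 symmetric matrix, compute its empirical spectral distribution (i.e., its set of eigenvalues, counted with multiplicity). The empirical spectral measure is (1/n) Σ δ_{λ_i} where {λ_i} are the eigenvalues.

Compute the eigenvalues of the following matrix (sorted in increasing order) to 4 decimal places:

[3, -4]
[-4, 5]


Since M is real symmetric, both eigenvalues are real; they are the roots of det(λI − M) = λ² − (tr M) λ + det M.
tr M = 3 + 5 = 8.
det M = 3·5 − (-4)² = 15 − 16 = -1.
Characteristic polynomial: λ² − 8λ − 1 = 0.
Discriminant Δ = (tr M)² − 4·det M = 64 − (-4) = 68; √Δ = 8.246211.
λ = (tr M ± √Δ)/2 = (8 ± 8.246211)/2, giving (tr M − √Δ)/2 = -0.1231 and (tr M + √Δ)/2 = 8.1231.

Eigenvalues sorted in increasing order: [-0.1231, 8.1231].


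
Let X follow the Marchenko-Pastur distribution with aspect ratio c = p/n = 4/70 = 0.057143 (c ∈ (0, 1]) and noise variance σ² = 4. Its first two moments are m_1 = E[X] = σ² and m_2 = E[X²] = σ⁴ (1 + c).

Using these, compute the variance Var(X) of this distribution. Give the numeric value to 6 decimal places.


m_1 = E[X] = σ² = 4, so m_1² = 16.
m_2 = E[X²] = σ⁴ (1 + c) = 16 · (1 + 0.057143) = 16 · 1.057143 = 16.914286.
(Note m_2 − m_1² simplifies to c · σ⁴ = 0.057143 · 16.)

Var(X) = m_2 − m_1² = 16.914286 − 16 = 0.914286.


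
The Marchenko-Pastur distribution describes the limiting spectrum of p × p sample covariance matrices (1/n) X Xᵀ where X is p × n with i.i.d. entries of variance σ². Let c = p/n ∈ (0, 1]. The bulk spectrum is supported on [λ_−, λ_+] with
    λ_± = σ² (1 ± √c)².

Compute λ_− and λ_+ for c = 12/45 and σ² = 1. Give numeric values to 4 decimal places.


c = 12/45 = 0.266667; √c = 0.516398.
λ_− = σ² (1 − √c)² = 1 · (1 − 0.516398)² = 1 · (0.483602)² = 0.233871.
λ_+ = σ² (1 + √c)² = 1 · (1 + 0.516398)² = 1 · (1.516398)² = 2.299462.

Rounded to 4 decimal places: λ_− ≈ 0.2339, λ_+ ≈ 2.2995.


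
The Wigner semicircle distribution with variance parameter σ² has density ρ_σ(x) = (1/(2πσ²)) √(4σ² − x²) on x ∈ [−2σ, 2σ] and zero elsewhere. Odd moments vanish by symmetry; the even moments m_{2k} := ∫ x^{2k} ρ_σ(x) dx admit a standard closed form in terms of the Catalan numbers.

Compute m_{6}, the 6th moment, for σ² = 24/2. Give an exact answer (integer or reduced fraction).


By the scaled semicircle moment identity, m_{2k} = σ^{2k} · C_k with k = 3.
C_3 = (1/(k+1)) · C(2k, k) = (1/4) · C(6, 3) = (1/4) · 20 = 5.
σ^{2k} = (σ²)^k = (24/2)^3 = 1728.

Therefore m_{6} = σ^{6} · C_3 = 1728 · 5 = 8640.


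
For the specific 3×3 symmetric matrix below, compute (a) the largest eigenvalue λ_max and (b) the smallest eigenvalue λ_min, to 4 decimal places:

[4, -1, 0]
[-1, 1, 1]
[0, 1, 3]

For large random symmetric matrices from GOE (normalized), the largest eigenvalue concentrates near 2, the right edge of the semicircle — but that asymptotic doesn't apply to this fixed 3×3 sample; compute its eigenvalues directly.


Since M is real symmetric, all three eigenvalues are real; they are the roots of det(λI − M) = λ³ − (tr M) λ² + s λ − det M, where s is the sum of the principal 2×2 minors.
tr M = 4 + 1 + 3 = 8.
s = (4·1 − (-1)²) + (4·3 − 0²) + (1·3 − 1²) = 3 + 12 + 2 = 17.
det M (expand along row 1) = 4·2 − (-1)·(-3) + 0·(-1) = 5.
Characteristic polynomial: λ³ − 8λ² + 17λ − 5 = 0.
Substitute λ = y + (tr M)/3 = y + 2.666667 to remove the quadratic term: y³ + p·y + q = 0 with p = s − (tr M)²/3 = -4.333333 and q = −2(tr M)³/27 + (tr M)·s/3 − det M = 2.407407.
Three real roots ⇒ use the trigonometric (Viète) form: r = 2√(−p/3) = 2.403701, φ = arccos(3q/(p·r)) = arccos(-0.693375) = 2.336959 rad.
y_k = r·cos(φ/3 − 2πk/3) for k = 0, 1, 2 gives y = 1.710536, 0.607224, -2.317760.
λ_k = y_k + 2.666667 gives λ = 4.3772, 3.2739, 0.3489 (check: the sum is 8.0000 = tr M).

Hence λ_max = 4.3772 and λ_min = 0.3489.


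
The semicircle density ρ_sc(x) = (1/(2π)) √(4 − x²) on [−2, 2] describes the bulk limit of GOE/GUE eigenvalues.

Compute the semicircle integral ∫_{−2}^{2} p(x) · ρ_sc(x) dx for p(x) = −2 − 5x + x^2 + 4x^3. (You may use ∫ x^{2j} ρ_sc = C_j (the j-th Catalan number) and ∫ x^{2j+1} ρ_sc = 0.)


Write p(x) = Σ a_i x^i, split into monomials and integrate each against ρ_sc separately.
Using ∫ x^{2j} ρ_sc = C_j = (1/(j+1)) C(2j, j) (Catalan numbers) and ∫ x^{2j+1} ρ_sc = 0 (odd monomials vanish by symmetry):
  i = 0 (even): a_0 · C_{0} = -2 · 1 = -2
  i = 1 (odd): ∫ x^1 ρ_sc = 0 (vanishes)
  i = 2 (even): a_2 · C_{1} = 1 · 1 = 1
  i = 3 (odd): ∫ x^3 ρ_sc = 0 (vanishes)

Summing the contributions: ∫_{−2}^{2} p(x) ρ_sc(x) dx = (-2) + 1 = -1.


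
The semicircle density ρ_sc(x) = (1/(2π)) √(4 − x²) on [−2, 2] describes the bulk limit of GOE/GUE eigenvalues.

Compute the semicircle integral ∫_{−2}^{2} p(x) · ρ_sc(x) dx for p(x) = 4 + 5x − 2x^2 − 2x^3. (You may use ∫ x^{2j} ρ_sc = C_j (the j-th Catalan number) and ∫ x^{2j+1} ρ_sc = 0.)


Write p(x) = Σ a_i x^i, split into monomials and integrate each against ρ_sc separately.
Using ∫ x^{2j} ρ_sc = C_j = (1/(j+1)) C(2j, j) (Catalan numbers) and ∫ x^{2j+1} ρ_sc = 0 (odd monomials vanish by symmetry):
  i = 0 (even): a_0 · C_{0} = 4 · 1 = 4
  i = 1 (odd): ∫ x^1 ρ_sc = 0 (vanishes)
  i = 2 (even): a_2 · C_{1} = -2 · 1 = -2
  i = 3 (odd): ∫ x^3 ρ_sc = 0 (vanishes)

Summing the contributions: ∫_{−2}^{2} p(x) ρ_sc(x) dx = 4 + (-2) = 2.


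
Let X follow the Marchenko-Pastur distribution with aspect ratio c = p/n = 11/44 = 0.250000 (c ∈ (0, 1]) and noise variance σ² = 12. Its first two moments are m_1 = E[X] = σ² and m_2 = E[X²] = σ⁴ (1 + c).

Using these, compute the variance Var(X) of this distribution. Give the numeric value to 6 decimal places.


m_1 = E[X] = σ² = 12, so m_1² = 144.
m_2 = E[X²] = σ⁴ (1 + c) = 144 · (1 + 0.250000) = 144 · 1.250000 = 180.000000.
(Note m_2 − m_1² simplifies to c · σ⁴ = 0.250000 · 144.)

Var(X) = m_2 − m_1² = 180.000000 − 144 = 36.000000.


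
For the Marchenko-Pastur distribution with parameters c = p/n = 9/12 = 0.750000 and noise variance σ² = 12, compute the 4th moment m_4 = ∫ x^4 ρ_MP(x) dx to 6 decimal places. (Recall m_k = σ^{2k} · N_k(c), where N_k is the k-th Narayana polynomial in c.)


E[X⁴] = σ⁸ (1 + 6c + 6c² + c³) (fourth MP moment). With σ² = 12 (so σ⁸ = 20736) and c = 9/12 = 0.750000: E[X⁴] = 20736 · (1 + 6·0.750000 + 6·(0.750000)² + (0.750000)³) = 20736 · 9.296875.

So E[X^4] = 192780.000000.


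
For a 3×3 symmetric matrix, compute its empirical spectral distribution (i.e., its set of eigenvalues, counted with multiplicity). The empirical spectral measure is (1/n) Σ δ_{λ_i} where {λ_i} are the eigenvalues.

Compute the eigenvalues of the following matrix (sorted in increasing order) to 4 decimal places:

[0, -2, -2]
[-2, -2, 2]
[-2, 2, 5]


Since M is real symmetric, all three eigenvalues are real; they are the roots of det(λI − M) = λ³ − (tr M) λ² + s λ − det M, where s is the sum of the principal 2×2 minors.
tr M = 0 + (-2) + 5 = 3.
s = (0·(-2) − (-2)²) + (0·5 − (-2)²) + ((-2)·5 − 2²) = -4 + (-4) + (-14) = -22.
det M (expand along row 1) = 0·(-14) − (-2)·(-6) + (-2)·(-8) = 4.
Characteristic polynomial: λ³ − 3λ² − 22λ − 4 = 0.
Substitute λ = y + (tr M)/3 = y + 1.000000 to remove the quadratic term: y³ + p·y + q = 0 with p = s − (tr M)²/3 = -25.000000 and q = −2(tr M)³/27 + (tr M)·s/3 − det M = -28.000000.
Three real roots ⇒ use the trigonometric (Viète) form: r = 2√(−p/3) = 5.773503, φ = arccos(3q/(p·r)) = arccos(0.581969) = 0.949648 rad.
y_k = r·cos(φ/3 − 2πk/3) for k = 0, 1, 2 gives y = 5.486647, -1.186877, -4.299770.
λ_k = y_k + 1.000000 gives λ = 6.4866, -0.1869, -3.2998 (check: the sum is 3.0000 = tr M).

Eigenvalues sorted in increasing order: [-3.2998, -0.1869, 6.4866].


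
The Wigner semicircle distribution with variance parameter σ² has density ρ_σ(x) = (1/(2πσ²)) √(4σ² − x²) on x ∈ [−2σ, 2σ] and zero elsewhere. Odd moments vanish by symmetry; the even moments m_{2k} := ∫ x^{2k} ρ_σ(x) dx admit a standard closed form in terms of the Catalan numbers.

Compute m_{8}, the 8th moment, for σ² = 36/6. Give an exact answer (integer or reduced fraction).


By the scaled semicircle moment identity, m_{2k} = σ^{2k} · C_k with k = 4.
C_4 = (1/(k+1)) · C(2k, k) = (1/5) · C(8, 4) = (1/5) · 70 = 14.
σ^{2k} = (σ²)^k = (36/6)^4 = 1296.

Therefore m_{8} = σ^{8} · C_4 = 1296 · 14 = 18144.


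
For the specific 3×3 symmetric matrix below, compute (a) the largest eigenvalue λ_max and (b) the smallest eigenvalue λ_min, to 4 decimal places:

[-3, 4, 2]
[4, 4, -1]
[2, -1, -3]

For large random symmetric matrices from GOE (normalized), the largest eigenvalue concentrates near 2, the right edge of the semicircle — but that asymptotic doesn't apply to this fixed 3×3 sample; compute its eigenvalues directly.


Since M is real symmetric, all three eigenvalues are real; they are the roots of det(λI − M) = λ³ − (tr M) λ² + s λ − det M, where s is the sum of the principal 2×2 minors.
tr M = -3 + 4 + (-3) = -2.
s = ((-3)·4 − 4²) + ((-3)·(-3) − 2²) + (4·(-3) − (-1)²) = -28 + 5 + (-13) = -36.
det M (expand along row 1) = (-3)·(-13) − 4·(-10) + 2·(-12) = 55.
Characteristic polynomial: λ³ + 2λ² − 36λ − 55 = 0.
Substitute λ = y + (tr M)/3 = y − 0.666667 to remove the quadratic term: y³ + p·y + q = 0 with p = s − (tr M)²/3 = -37.333333 and q = −2(tr M)³/27 + (tr M)·s/3 − det M = -30.407407.
Three real roots ⇒ use the trigonometric (Viète) form: r = 2√(−p/3) = 7.055337, φ = arccos(3q/(p·r)) = arccos(0.346327) = 1.217144 rad.
y_k = r·cos(φ/3 − 2πk/3) for k = 0, 1, 2 gives y = 6.482589, -0.829788, -5.652801.
λ_k = y_k − 0.666667 gives λ = 5.8159, -1.4965, -6.3195 (check: the sum is -2.0000 = tr M).

Hence λ_max = 5.8159 and λ_min = -6.3195.


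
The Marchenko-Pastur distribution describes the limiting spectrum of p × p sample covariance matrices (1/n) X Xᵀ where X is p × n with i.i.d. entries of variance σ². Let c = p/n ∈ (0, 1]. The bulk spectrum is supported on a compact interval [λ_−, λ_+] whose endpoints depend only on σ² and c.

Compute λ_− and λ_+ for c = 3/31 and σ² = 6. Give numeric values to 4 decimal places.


c = 3/31 = 0.096774; √c = 0.311086.
λ_− = σ² (1 − √c)² = 6 · (1 − 0.311086)² = 6 · (0.688914)² = 2.847619.
λ_+ = σ² (1 + √c)² = 6 · (1 + 0.311086)² = 6 · (1.311086)² = 10.313671.

Rounded to 4 decimal places: λ_− ≈ 2.8476, λ_+ ≈ 10.3137.


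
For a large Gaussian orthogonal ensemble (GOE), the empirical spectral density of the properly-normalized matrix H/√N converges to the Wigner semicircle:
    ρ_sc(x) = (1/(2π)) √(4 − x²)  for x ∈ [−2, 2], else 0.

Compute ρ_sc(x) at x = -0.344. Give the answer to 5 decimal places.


ρ_sc(x) = (1/(2π)) √(4 − x²). With x = -0.344:
  4 − x² = 4 − (-0.344)² = 4 − 0.118336 = 3.881664.
  √(4 − x²) = 1.970194.
  1/(2π) = 0.159155.
  ρ_sc(-0.344) = 0.159155 · 1.970194 = 0.313566.

Rounded to 5 decimal places: ρ_sc(-0.344) ≈ 0.31357.


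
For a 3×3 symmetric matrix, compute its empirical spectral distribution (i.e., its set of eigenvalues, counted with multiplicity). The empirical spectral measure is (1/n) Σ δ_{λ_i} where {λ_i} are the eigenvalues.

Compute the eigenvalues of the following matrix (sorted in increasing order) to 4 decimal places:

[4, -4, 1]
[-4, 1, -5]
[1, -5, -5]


Since M is real symmetric, all three eigenvalues are real; they are the roots of det(λI − M) = λ³ − (tr M) λ² + s λ − det M, where s is the sum of the principal 2×2 minors.
tr M = 4 + 1 + (-5) = 0.
s = (4·1 − (-4)²) + (4·(-5) − 1²) + (1·(-5) − (-5)²) = -12 + (-21) + (-30) = -63.
det M (expand along row 1) = 4·(-30) − (-4)·25 + 1·19 = -1.
Characteristic polynomial: λ³ − 63λ + 1 = 0.
Substitute λ = y + (tr M)/3 = y + 0.000000 to remove the quadratic term: y³ + p·y + q = 0 with p = s − (tr M)²/3 = -63.000000 and q = −2(tr M)³/27 + (tr M)·s/3 − det M = 1.000000.
Three real roots ⇒ use the trigonometric (Viète) form: r = 2√(−p/3) = 9.165151, φ = arccos(3q/(p·r)) = arccos(-0.005196) = 1.575992 rad.
y_k = r·cos(φ/3 − 2πk/3) for k = 0, 1, 2 gives y = 7.929305, 0.015873, -7.945179.
λ_k = y_k + 0.000000 gives λ = 7.9293, 0.0159, -7.9452 (check: the sum is 0.0000 = tr M).

Eigenvalues sorted in increasing order: [-7.9452, 0.0159, 7.9293].


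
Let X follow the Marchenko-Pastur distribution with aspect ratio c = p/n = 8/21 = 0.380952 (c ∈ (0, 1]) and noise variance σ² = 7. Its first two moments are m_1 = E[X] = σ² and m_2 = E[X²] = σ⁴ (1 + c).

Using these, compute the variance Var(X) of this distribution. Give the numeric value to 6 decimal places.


m_1 = E[X] = σ² = 7, so m_1² = 49.
m_2 = E[X²] = σ⁴ (1 + c) = 49 · (1 + 0.380952) = 49 · 1.380952 = 67.666667.
(Note m_2 − m_1² simplifies to c · σ⁴ = 0.380952 · 49.)

Var(X) = m_2 − m_1² = 67.666667 − 49 = 18.666667.


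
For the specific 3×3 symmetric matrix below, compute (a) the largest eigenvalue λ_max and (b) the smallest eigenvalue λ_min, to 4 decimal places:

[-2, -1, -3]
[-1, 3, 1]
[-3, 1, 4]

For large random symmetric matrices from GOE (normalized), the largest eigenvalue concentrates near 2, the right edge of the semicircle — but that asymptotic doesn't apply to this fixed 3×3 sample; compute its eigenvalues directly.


Since M is real symmetric, all three eigenvalues are real; they are the roots of det(λI − M) = λ³ − (tr M) λ² + s λ − det M, where s is the sum of the principal 2×2 minors.
tr M = -2 + 3 + 4 = 5.
s = ((-2)·3 − (-1)²) + ((-2)·4 − (-3)²) + (3·4 − 1²) = -7 + (-17) + 11 = -13.
det M (expand along row 1) = (-2)·11 − (-1)·(-1) + (-3)·8 = -47.
Characteristic polynomial: λ³ − 5λ² − 13λ + 47 = 0.
Substitute λ = y + (tr M)/3 = y + 1.666667 to remove the quadratic term: y³ + p·y + q = 0 with p = s − (tr M)²/3 = -21.333333 and q = −2(tr M)³/27 + (tr M)·s/3 − det M = 16.074074.
Three real roots ⇒ use the trigonometric (Viète) form: r = 2√(−p/3) = 5.333333, φ = arccos(3q/(p·r)) = arccos(-0.423828) = 2.008464 rad.
y_k = r·cos(φ/3 − 2πk/3) for k = 0, 1, 2 gives y = 4.182077, 0.775319, -4.957396.
λ_k = y_k + 1.666667 gives λ = 5.8487, 2.4420, -3.2907 (check: the sum is 5.0000 = tr M).

Hence λ_max = 5.8487 and λ_min = -3.2907.


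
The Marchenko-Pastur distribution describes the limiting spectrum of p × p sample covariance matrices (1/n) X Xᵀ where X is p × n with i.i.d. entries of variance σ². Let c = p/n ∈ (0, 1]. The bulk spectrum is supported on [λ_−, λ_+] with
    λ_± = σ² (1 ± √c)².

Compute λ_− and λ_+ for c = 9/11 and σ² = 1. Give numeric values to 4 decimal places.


c = 9/11 = 0.818182; √c = 0.904534.
λ_− = σ² (1 − √c)² = 1 · (1 − 0.904534)² = 1 · (0.095466)² = 0.009114.
λ_+ = σ² (1 + √c)² = 1 · (1 + 0.904534)² = 1 · (1.904534)² = 3.627250.

Rounded to 4 decimal places: λ_− ≈ 0.0091, λ_+ ≈ 3.6272.


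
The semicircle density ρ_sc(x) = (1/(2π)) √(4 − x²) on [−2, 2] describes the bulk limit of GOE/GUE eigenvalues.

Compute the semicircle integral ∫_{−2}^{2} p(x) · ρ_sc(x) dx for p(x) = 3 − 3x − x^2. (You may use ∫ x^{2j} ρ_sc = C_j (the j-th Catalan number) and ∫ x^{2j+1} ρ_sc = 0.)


Write p(x) = Σ a_i x^i, split into monomials and integrate each against ρ_sc separately.
Using ∫ x^{2j} ρ_sc = C_j = (1/(j+1)) C(2j, j) (Catalan numbers) and ∫ x^{2j+1} ρ_sc = 0 (odd monomials vanish by symmetry):
  i = 0 (even): a_0 · C_{0} = 3 · 1 = 3
  i = 1 (odd): ∫ x^1 ρ_sc = 0 (vanishes)
  i = 2 (even): a_2 · C_{1} = -1 · 1 = -1

Summing the contributions: ∫_{−2}^{2} p(x) ρ_sc(x) dx = 3 + (-1) = 2.


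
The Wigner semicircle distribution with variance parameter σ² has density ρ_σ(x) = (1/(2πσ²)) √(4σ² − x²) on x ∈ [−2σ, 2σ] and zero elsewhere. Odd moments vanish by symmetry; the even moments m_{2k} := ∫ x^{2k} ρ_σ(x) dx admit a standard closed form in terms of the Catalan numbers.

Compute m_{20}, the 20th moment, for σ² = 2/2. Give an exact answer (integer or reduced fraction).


By the scaled semicircle moment identity, m_{2k} = σ^{2k} · C_k with k = 10.
C_10 = (1/(k+1)) · C(2k, k) = (1/11) · C(20, 10) = (1/11) · 184756 = 16796.
σ^{2k} = (σ²)^k = (2/2)^10 = 1.

Therefore m_{20} = σ^{20} · C_10 = 1 · 16796 = 16796.


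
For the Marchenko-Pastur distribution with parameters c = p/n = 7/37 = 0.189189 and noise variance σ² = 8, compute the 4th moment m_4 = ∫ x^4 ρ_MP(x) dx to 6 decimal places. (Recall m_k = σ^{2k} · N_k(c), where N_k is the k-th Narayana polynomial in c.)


E[X⁴] = σ⁸ (1 + 6c + 6c² + c³) (fourth MP moment). With σ² = 8 (so σ⁸ = 4096) and c = 7/37 = 0.189189: E[X⁴] = 4096 · (1 + 6·0.189189 + 6·(0.189189)² + (0.189189)³) = 4096 · 2.356662.

So E[X^4] = 9652.887529.


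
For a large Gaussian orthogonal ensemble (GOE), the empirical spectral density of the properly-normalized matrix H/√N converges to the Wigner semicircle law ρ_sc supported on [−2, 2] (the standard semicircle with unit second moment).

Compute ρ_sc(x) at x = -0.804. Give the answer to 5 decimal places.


ρ_sc(x) = (1/(2π)) √(4 − x²). With x = -0.804:
  4 − x² = 4 − (-0.804)² = 4 − 0.646416 = 3.353584.
  √(4 − x²) = 1.831279.
  1/(2π) = 0.159155.
  ρ_sc(-0.804) = 0.159155 · 1.831279 = 0.291457.

Rounded to 5 decimal places: ρ_sc(-0.804) ≈ 0.29146.


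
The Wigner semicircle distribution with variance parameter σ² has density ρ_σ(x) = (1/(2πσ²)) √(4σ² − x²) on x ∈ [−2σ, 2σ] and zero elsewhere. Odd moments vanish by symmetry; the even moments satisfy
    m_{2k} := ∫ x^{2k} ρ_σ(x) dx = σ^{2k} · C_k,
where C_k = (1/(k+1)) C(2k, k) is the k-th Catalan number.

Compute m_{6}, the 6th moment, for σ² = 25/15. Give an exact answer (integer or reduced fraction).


By the scaled semicircle moment identity, m_{2k} = σ^{2k} · C_k with k = 3.
C_3 = (1/(k+1)) · C(2k, k) = (1/4) · C(6, 3) = (1/4) · 20 = 5.
σ^{2k} = (σ²)^k = (25/15)^3 = 125/27.

Therefore m_{6} = σ^{6} · C_3 = (125/27) · 5 = 625/27.


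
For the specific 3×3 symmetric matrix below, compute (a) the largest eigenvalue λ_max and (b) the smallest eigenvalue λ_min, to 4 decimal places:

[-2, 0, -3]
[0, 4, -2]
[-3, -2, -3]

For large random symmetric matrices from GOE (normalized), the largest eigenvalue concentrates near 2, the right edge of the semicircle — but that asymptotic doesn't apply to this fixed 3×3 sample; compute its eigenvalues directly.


Since M is real symmetric, all three eigenvalues are real; they are the roots of det(λI − M) = λ³ − (tr M) λ² + s λ − det M, where s is the sum of the principal 2×2 minors.
tr M = -2 + 4 + (-3) = -1.
s = ((-2)·4 − 0²) + ((-2)·(-3) − (-3)²) + (4·(-3) − (-2)²) = -8 + (-3) + (-16) = -27.
det M (expand along row 1) = (-2)·(-16) − 0·(-6) + (-3)·12 = -4.
Characteristic polynomial: λ³ + λ² − 27λ + 4 = 0.
Substitute λ = y + (tr M)/3 = y − 0.333333 to remove the quadratic term: y³ + p·y + q = 0 with p = s − (tr M)²/3 = -27.333333 and q = −2(tr M)³/27 + (tr M)·s/3 − det M = 13.074074.
Three real roots ⇒ use the trigonometric (Viète) form: r = 2√(−p/3) = 6.036923, φ = arccos(3q/(p·r)) = arccos(-0.237697) = 1.810791 rad.
y_k = r·cos(φ/3 − 2πk/3) for k = 0, 1, 2 gives y = 4.970195, 0.482428, -5.452623.
λ_k = y_k − 0.333333 gives λ = 4.6369, 0.1491, -5.7860 (check: the sum is -1.0000 = tr M).

Hence λ_max = 4.6369 and λ_min = -5.7860.


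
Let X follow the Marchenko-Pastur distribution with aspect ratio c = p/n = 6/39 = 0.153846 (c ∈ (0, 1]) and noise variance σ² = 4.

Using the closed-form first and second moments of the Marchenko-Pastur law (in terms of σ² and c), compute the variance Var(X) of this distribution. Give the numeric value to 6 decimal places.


Recall the MP moments m_1 = E[X] = σ² and m_2 = E[X²] = σ⁴ (1 + c).
m_1 = E[X] = σ² = 4, so m_1² = 16.
m_2 = E[X²] = σ⁴ (1 + c) = 16 · (1 + 0.153846) = 16 · 1.153846 = 18.461538.
(Note m_2 − m_1² simplifies to c · σ⁴ = 0.153846 · 16.)

Var(X) = m_2 − m_1² = 18.461538 − 16 = 2.461538.


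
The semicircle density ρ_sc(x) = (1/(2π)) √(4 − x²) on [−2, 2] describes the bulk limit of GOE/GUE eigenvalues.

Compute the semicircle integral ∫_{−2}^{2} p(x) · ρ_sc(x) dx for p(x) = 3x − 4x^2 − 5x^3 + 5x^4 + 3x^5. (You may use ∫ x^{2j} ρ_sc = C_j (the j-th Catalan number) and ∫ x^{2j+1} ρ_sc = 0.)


Write p(x) = Σ a_i x^i, split into monomials and integrate each against ρ_sc separately.
Using ∫ x^{2j} ρ_sc = C_j = (1/(j+1)) C(2j, j) (Catalan numbers) and ∫ x^{2j+1} ρ_sc = 0 (odd monomials vanish by symmetry):
  i = 1 (odd): ∫ x^1 ρ_sc = 0 (vanishes)
  i = 2 (even): a_2 · C_{1} = -4 · 1 = -4
  i = 3 (odd): ∫ x^3 ρ_sc = 0 (vanishes)
  i = 4 (even): a_4 · C_{2} = 5 · 2 = 10
  i = 5 (odd): ∫ x^5 ρ_sc = 0 (vanishes)

Summing the contributions: ∫_{−2}^{2} p(x) ρ_sc(x) dx = (-4) + 10 = 6.
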